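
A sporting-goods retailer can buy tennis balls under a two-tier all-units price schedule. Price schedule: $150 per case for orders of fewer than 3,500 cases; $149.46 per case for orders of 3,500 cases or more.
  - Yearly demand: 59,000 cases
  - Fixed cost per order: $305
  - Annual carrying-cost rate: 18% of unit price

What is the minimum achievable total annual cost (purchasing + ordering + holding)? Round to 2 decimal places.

$8,870,361.33

H₁ = 18%×$150 = $27.0000;  H₂ = 18%×$149.46 = $26.9028
EOQ₁ = √(2×59,000×305/27.0000) = 1,154.54  (< 3,500, feasible at tier 1)
EOQ₂ = √(2×59,000×305/26.9028) = 1,156.62  (< 3,500 → use Q = 3,500 at tier-2 price)
TC(tier 1 (EOQ₁), Q≈1,154.5) = $8,881,172.58
TC(tier 2, Q≈3,500.0) = $8,870,361.33
Minimum at tier 2: $8,870,361.33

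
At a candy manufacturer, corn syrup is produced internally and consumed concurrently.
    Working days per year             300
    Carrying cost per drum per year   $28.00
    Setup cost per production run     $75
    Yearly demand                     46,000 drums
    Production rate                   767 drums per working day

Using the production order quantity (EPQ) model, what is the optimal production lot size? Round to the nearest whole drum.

d = 46,000/300 = 153.3333 drums/day;  effective holding cost H(1 − d/p) = 28·(1 − 153.3333/767) = 22.40243
Q* = √(2DS / H_eff) = √(2·46,000·75 / 22.40243) ≈ 554.98

555 drums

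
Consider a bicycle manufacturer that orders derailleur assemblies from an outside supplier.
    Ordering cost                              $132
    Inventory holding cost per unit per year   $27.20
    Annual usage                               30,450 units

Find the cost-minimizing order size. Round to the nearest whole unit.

544 units

Optimal lot size Q* = (2 × 30,450 × $132 / $27.2)^½ ≈ 543.64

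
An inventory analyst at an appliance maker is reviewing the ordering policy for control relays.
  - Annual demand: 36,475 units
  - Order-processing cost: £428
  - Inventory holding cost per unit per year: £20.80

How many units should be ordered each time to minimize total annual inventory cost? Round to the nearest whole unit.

Optimal lot size Q* = (2 × 36,475 × £428 / £20.8)^½ ≈ 1,225.19

1,225 units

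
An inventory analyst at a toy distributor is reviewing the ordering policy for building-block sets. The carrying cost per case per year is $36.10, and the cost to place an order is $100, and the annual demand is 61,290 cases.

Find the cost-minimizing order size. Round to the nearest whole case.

2DS/H = 2·61,290·100/36.1 = 339,556.79
EOQ = √339,556.79 ≈ 582.72

583 cases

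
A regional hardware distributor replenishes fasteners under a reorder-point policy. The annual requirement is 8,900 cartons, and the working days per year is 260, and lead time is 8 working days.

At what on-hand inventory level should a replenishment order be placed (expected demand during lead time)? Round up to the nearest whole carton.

274 cartons

Daily demand d = 8,900 / 260 = 34.231 cartons/day
Demand during lead time = 34.231 × 8 = 273.85
Reorder point = 273.85 → round up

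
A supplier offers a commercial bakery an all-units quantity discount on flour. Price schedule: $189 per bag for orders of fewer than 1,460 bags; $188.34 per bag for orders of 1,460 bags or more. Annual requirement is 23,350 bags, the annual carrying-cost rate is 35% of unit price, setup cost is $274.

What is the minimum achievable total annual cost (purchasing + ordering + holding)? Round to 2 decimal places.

$4,442,243.68

H₁ = 35%×$189 = $66.1500;  H₂ = 35%×$188.34 = $65.9190
EOQ₁ = √(2×23,350×274/66.1500) = 439.81  (< 1,460, feasible at tier 1)
EOQ₂ = √(2×23,350×274/65.9190) = 440.58  (< 1,460 → use Q = 1,460 at tier-2 price)
TC(tier 1 (EOQ₁), Q≈439.8) = $4,442,243.68
TC(tier 2, Q≈1,460.0) = $4,450,241.99
Minimum at tier 1 (EOQ₁): $4,442,243.68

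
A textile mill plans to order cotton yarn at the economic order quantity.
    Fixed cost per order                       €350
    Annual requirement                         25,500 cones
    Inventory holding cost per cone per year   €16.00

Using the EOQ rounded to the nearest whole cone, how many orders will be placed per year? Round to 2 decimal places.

24.15 orders per year

EOQ = √(2DS/H) = √(2 × 25,500 × 350 / 16)
    = √(1,115,625.00) ≈ 1,056.23 → Q = 1,056
N = D/Q = 25,500/1,056 ≈ 24.148 orders/yr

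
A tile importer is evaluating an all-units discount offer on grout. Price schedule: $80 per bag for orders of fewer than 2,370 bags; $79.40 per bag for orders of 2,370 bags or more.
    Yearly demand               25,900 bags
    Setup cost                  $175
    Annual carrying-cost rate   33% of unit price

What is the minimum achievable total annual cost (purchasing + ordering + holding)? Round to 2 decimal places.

H₁ = 33%×$80 = $26.4000;  H₂ = 33%×$79.40 = $26.2020
EOQ₁ = √(2×25,900×175/26.4000) = 585.98  (< 2,370, feasible at tier 1)
EOQ₂ = √(2×25,900×175/26.2020) = 588.19  (< 2,370 → use Q = 2,370 at tier-2 price)
TC(tier 1 (EOQ₁), Q≈586.0) = $2,087,469.84
TC(tier 2, Q≈2,370.0) = $2,089,421.82
Minimum at tier 1 (EOQ₁): $2,087,469.84

$2,087,469.84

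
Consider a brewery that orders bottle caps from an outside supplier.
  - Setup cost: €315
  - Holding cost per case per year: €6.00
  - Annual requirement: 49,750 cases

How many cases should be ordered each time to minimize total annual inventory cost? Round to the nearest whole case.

2,286 cases

Q* = √(2·D·S / H) = √(2·49,750·315 / 6) = √5,223,750.0 ≈ 2,285.55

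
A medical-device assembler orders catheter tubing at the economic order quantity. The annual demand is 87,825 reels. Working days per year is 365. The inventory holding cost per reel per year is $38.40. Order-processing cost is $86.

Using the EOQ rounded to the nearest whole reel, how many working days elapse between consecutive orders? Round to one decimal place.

2DS/H = 2·87,825·86/38.4 = 393,382.81
EOQ = √393,382.81 ≈ 627.20 → Q = 627 reels
Days between orders = 365 / (D/Q) = 365 / 140.072 ≈ 2.606

2.6 days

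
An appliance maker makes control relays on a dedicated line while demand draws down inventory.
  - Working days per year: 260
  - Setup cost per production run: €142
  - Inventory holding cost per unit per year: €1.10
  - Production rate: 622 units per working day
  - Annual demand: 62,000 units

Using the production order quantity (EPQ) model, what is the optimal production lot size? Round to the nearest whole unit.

d = 62,000/260 = 238.4615 units/day;  effective holding cost H(1 − d/p) = 1.1·(1 − 238.4615/622) = 0.67828
Q* = √(2DS / H_eff) = √(2·62,000·142 / 0.67828) ≈ 5,095.06

5,095 units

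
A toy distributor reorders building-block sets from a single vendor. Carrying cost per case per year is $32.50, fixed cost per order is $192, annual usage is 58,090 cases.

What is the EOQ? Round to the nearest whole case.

Q* = √(2·D·S / H) = √(2·58,090·192 / 32.5) = √686,355.7 ≈ 828.47

828 cases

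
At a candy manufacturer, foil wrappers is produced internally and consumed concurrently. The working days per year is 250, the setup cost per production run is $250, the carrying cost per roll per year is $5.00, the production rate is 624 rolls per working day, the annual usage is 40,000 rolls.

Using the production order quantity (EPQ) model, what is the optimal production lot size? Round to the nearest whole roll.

2,319 rolls

d = 40,000/250 = 160.0000 rolls/day;  effective holding cost H(1 − d/p) = 5·(1 − 160.0000/624) = 3.71795
Q* = √(2DS / H_eff) = √(2·40,000·250 / 3.71795) ≈ 2,319.33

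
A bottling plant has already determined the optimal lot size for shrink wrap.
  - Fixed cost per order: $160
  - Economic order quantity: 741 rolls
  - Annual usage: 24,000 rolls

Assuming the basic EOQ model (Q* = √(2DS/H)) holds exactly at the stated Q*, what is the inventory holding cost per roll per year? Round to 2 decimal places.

Since Q* = (2DS/H)^½, squaring gives Q*²·H = 2DS.
H = 2DS / Q² = 2 × 24,000 × 160 / 741² = 13.9870

$13.99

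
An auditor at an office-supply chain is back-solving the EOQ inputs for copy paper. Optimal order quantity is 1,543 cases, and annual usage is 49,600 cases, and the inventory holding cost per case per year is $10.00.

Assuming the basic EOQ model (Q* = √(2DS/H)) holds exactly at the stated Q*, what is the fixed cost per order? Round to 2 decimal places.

From Q* = √(2DS/H) ⇒ Q*² = 2DS/H.
S = Q²H / (2D) = 1,543² × 10 / (2 × 49,600) = 240.0049

$240.00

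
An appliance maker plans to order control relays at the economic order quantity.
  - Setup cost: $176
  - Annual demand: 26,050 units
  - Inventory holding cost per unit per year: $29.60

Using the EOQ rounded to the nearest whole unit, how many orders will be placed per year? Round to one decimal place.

Optimal lot size Q* = (2 × 26,050 × $176 / $29.6)^½ ≈ 556.58 → Q = 557
N = D/Q = 26,050/557 ≈ 46.768 orders/yr

46.8 orders per year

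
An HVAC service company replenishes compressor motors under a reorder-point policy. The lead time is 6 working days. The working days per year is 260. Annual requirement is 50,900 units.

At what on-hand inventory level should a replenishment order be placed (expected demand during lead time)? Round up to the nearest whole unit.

1,175 units

Daily demand d = 50,900 / 260 = 195.769 units/day
Demand during lead time = 195.769 × 6 = 1,174.62
Reorder point = 1,174.62 → round up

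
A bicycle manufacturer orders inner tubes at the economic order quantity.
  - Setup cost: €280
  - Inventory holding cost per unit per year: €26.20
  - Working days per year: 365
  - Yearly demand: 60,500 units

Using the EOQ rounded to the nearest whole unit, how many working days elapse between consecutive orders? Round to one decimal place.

6.9 days

2DS/H = 2·60,500·280/26.2 = 1,293,129.77
EOQ = √1,293,129.77 ≈ 1,137.16 → Q = 1,137 units
T = Q/D × 365 days = 1,137/60,500 × 365 = 6.860 days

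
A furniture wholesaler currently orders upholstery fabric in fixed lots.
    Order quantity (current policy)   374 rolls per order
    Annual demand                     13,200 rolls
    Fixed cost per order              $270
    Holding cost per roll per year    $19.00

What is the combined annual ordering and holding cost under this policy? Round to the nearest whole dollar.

Annual ordering cost = (D/Q)·S = (13,200/374) × 270 = $9,529.41
Annual holding cost  = (Q/2)·H = (374/2) × 19 = $3,553.00
Total = $9,529.41 + $3,553.00 = $13,082.41

$13,082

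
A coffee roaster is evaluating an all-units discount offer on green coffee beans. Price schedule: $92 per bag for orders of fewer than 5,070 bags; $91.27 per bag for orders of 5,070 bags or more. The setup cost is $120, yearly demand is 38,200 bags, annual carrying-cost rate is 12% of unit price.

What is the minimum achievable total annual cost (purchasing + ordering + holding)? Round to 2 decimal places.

H₁ = 12%×$92 = $11.0400;  H₂ = 12%×$91.27 = $10.9524
EOQ₁ = √(2×38,200×120/11.0400) = 911.28  (< 5,070, feasible at tier 1)
EOQ₂ = √(2×38,200×120/10.9524) = 914.92  (< 5,070 → use Q = 5,070 at tier-2 price)
TC(tier 1 (EOQ₁), Q≈911.3) = $3,524,460.55
TC(tier 2, Q≈5,070.0) = $3,515,182.48
Minimum at tier 2: $3,515,182.48

$3,515,182.48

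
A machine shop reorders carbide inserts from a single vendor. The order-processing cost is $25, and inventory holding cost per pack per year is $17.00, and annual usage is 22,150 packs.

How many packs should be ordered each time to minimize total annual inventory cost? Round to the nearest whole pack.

2DS/H = 2·22,150·25/17 = 65,147.06
EOQ = √65,147.06 ≈ 255.24

255 packs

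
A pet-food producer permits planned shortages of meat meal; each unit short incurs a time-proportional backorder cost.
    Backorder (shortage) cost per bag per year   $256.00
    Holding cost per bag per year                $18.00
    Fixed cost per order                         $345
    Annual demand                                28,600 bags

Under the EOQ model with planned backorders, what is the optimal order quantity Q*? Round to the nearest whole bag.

Basic EOQ = √(2·28,600·345/18) = 1,047.059
Backorder adjustment √((H+b)/b) = √((18+256)/256) = 1.0346
Q* = 1,047.059 × 1.0346 ≈ 1,083.24

1,083 bags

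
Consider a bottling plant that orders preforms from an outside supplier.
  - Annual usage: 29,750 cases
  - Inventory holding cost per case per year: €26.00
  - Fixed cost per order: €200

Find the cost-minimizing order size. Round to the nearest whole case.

677 cases

2DS/H = 2·29,750·200/26 = 457,692.31
EOQ = √457,692.31 ≈ 676.53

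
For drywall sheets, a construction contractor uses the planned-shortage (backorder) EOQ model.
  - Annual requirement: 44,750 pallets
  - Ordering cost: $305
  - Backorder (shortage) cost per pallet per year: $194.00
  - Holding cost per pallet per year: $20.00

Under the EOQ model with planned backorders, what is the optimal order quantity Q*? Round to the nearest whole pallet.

1,227 pallets

Q* = √(2DS/H) · √((H + b)/b)
   = √(2 × 44,750 × 305 / 20) · √((20 + 194) / 194)
   = 1,168.279 × 1.0503 ≈ 1,227.02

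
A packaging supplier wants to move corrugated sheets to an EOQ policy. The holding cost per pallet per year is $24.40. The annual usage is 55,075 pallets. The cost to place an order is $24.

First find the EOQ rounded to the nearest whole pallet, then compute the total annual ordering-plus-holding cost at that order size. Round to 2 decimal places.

$8,031.43

Optimal lot size Q* = (2 × 55,075 × $24 / $24.4)^½ ≈ 329.16 → Q = 329 pallets
Orders/yr = 55,075/329 = 167.401; ordering cost = 167.401 × $24 = $4,017.63
Average inventory = 329/2 = 164.5; holding cost = 164.5 × $24.4 = $4,013.80
Total = $4,017.63 + $4,013.80 = $8,031.43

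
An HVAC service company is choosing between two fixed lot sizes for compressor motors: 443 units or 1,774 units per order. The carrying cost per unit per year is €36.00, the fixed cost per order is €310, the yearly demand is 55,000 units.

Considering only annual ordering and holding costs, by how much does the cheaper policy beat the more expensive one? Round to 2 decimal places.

€4,918.54

TC(Q) = (D/Q)S + (Q/2)H
TC(443) = (55,000/443)×310 + (443/2)×36 = €46,461.58
TC(1,774) = (55,000/1,774)×310 + (1,774/2)×36 = €41,543.05
|ΔTC| = |€46,461.58 − €41,543.05| = €4,918.54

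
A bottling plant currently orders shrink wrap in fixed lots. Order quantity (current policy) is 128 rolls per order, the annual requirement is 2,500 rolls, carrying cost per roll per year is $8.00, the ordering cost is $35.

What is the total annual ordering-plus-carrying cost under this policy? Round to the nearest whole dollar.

$1,196

Annual ordering cost = (D/Q)·S = (2,500/128) × 35 = $683.59
Annual holding cost  = (Q/2)·H = (128/2) × 8 = $512.00
Total = $683.59 + $512.00 = $1,195.59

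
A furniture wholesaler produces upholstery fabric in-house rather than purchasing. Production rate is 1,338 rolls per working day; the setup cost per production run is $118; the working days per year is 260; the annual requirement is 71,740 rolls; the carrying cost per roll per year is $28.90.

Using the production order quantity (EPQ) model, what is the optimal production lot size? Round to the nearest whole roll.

859 rolls

d = 71,740/260 = 275.9231 rolls/day;  effective holding cost H(1 − d/p) = 28.9·(1 − 275.9231/1338) = 22.94023
Q* = √(2DS / H_eff) = √(2·71,740·118 / 22.94023) ≈ 859.09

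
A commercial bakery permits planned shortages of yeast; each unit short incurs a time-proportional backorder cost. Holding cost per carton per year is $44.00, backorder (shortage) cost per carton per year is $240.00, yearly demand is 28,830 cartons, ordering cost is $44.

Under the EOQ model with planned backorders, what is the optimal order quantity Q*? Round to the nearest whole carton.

261 cartons

Basic EOQ = √(2·28,830·44/44) = 240.125
Backorder adjustment √((H+b)/b) = √((44+240)/240) = 1.0878
Q* = 240.125 × 1.0878 ≈ 261.21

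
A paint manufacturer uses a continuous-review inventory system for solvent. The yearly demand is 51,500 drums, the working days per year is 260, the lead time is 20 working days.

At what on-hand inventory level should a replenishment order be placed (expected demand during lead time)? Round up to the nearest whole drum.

Daily demand d = 51,500 / 260 = 198.077 drums/day
Demand during lead time = 198.077 × 20 = 3,961.54
Reorder point = 3,961.54 → round up

3,962 drums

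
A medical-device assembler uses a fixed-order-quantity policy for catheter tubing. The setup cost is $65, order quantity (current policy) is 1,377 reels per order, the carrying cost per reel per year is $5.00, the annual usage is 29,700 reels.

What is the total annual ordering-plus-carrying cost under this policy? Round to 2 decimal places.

$4,844.46

Ordering: D/Q × S = 29,700/1,377 × $65 = $1,401.96
Holding:  Q/2 × H = 1,377/2 × $5 = $3,442.50
Total = $1,401.96 + $3,442.50 = $4,844.46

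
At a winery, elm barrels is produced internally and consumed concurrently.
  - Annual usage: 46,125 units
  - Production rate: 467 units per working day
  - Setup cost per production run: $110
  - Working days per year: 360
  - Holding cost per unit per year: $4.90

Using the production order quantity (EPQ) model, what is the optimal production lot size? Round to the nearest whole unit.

d = 46,125/360 = 128.1250 units/day;  effective holding cost H(1 − d/p) = 4.9·(1 − 128.1250/467) = 3.55565
Q* = √(2DS / H_eff) = √(2·46,125·110 / 3.55565) ≈ 1,689.35

1,689 units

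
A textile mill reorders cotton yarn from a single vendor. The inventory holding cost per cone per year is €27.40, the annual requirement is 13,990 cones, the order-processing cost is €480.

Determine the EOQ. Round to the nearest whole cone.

EOQ = √(2DS/H) = √(2 × 13,990 × 480 / 27.4)
    = √(490,160.58) ≈ 700.11

700 cones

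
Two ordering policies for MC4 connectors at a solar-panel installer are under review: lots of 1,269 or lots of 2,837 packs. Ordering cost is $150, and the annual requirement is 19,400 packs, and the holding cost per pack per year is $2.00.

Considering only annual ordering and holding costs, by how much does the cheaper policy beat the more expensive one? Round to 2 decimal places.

For each Q, cost = (D/Q)·S + (Q/2)·H.
TC(1,269) = (19,400/1,269)×150 + (1,269/2)×2 = $3,562.14
TC(2,837) = (19,400/2,837)×150 + (2,837/2)×2 = $3,862.73
|ΔTC| = |$3,562.14 − $3,862.73| = $300.59

$300.59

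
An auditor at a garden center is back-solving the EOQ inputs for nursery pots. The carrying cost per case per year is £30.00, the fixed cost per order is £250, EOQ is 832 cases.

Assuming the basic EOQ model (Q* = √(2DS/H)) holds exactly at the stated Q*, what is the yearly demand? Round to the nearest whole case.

41,533 cases per year

EOQ relation: Q² = 2DS/H, so rearrange for the unknown.
D = Q²H / (2S) = 832² × 30 / (2 × 250) = 41,533.44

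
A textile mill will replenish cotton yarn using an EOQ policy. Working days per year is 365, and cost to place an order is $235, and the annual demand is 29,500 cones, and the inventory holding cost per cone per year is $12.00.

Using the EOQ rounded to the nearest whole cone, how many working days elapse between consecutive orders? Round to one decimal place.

13.3 days

EOQ = √(2DS/H) = √(2 × 29,500 × 235 / 12)
    = √(1,155,416.67) ≈ 1,074.90 → Q = 1,075 cones
Cycle time = (working days × Q)/D = (365 × 1,075) / 29,500 = 13.301 days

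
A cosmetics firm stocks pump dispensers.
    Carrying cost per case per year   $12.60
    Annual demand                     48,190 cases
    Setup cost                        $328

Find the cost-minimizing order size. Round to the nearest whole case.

1,584 cases

2DS/H = 2·48,190·328/12.6 = 2,508,939.68
EOQ = √2,508,939.68 ≈ 1,583.96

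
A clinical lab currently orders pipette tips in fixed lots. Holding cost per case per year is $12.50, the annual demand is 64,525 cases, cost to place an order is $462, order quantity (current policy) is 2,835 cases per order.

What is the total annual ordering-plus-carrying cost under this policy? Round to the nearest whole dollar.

Ordering: D/Q × S = 64,525/2,835 × $462 = $10,515.19
Holding:  Q/2 × H = 2,835/2 × $12.5 = $17,718.75
Total = $10,515.19 + $17,718.75 = $28,233.94

$28,234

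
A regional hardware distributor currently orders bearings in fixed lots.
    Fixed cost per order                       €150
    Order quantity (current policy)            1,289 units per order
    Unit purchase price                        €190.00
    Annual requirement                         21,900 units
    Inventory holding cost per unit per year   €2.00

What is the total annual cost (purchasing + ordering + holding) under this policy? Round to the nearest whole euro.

Annual ordering cost = (D/Q)·S = (21,900/1,289) × 150 = €2,548.49
Annual holding cost  = (Q/2)·H = (1,289/2) × 2 = €1,289.00
Purchase cost = D·C = 21,900 × 190 = €4,161,000.00
Total = €2,548.49 + €1,289.00 + €4,161,000.00 = €4,164,837.49

€4,164,837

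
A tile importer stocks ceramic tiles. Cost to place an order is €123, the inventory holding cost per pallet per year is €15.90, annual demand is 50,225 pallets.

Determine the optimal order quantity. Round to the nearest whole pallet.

EOQ = √(2DS/H) = √(2 × 50,225 × 123 / 15.9)
    = √(777,066.04) ≈ 881.51

882 pallets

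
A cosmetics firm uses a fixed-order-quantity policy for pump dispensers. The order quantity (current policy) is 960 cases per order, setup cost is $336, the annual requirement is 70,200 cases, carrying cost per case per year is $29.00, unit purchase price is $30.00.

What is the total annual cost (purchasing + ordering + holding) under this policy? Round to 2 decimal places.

Orders/yr = 70,200/960 = 73.125; ordering cost = 73.125 × $336 = $24,570.00
Average inventory = 960/2 = 480; holding cost = 480 × $29 = $13,920.00
Purchase cost = D·C = 70,200 × 30 = $2,106,000.00
Total = $24,570.00 + $13,920.00 + $2,106,000.00 = $2,144,490.00

$2,144,490.00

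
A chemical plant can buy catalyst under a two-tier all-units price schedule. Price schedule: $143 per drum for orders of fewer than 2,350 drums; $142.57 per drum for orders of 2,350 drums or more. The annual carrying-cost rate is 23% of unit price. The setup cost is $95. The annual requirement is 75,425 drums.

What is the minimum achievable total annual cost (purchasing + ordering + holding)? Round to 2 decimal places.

H₁ = 23%×$143 = $32.8900;  H₂ = 23%×$142.57 = $32.7911
EOQ₁ = √(2×75,425×95/32.8900) = 660.09  (< 2,350, feasible at tier 1)
EOQ₂ = √(2×75,425×95/32.7911) = 661.08  (< 2,350 → use Q = 2,350 at tier-2 price)
TC(tier 1 (EOQ₁), Q≈660.1) = $10,807,485.33
TC(tier 2, Q≈2,350.0) = $10,794,920.89
Minimum at tier 2: $10,794,920.89

$10,794,920.89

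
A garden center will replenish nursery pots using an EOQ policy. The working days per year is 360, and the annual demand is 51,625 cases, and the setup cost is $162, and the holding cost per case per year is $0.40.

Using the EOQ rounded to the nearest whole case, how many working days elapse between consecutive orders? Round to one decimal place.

Q* = √(2·D·S / H) = √(2·51,625·162 / 0.4) = √41,816,250.0 ≈ 6,466.55 → Q = 6,467 cases
Cycle time = (working days × Q)/D = (360 × 6,467) / 51,625 = 45.097 days

45.1 days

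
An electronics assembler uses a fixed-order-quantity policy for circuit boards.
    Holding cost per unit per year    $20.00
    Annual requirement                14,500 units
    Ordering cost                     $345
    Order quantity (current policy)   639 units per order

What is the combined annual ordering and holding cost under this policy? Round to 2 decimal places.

Annual ordering cost = (D/Q)·S = (14,500/639) × 345 = $7,828.64
Annual holding cost  = (Q/2)·H = (639/2) × 20 = $6,390.00
Total = $7,828.64 + $6,390.00 = $14,218.64

$14,218.64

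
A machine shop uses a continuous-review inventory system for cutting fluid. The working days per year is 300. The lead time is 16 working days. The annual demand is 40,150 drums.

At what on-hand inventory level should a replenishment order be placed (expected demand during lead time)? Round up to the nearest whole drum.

Daily demand d = 40,150 / 300 = 133.833 drums/day
Demand during lead time = 133.833 × 16 = 2,141.33
Reorder point = 2,141.33 → round up

2,142 drums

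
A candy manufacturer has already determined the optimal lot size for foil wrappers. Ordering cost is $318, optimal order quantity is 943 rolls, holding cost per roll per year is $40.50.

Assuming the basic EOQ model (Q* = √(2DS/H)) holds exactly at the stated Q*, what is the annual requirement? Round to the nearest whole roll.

56,627 rolls per year

From Q* = √(2DS/H) ⇒ Q*² = 2DS/H.
D = Q²H / (2S) = 943² × 40.5 / (2 × 318) = 56,626.71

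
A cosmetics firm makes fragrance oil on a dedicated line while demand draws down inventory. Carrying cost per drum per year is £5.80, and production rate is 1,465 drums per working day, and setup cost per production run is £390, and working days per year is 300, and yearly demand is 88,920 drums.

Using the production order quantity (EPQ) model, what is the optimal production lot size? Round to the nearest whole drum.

3,872 drums

Daily demand d = 88,920/300 = 296.400; p = 1465; 1 − d/p = 0.79768
EPQ = √(2DS / (H(1 − d/p)))
    = √(2 × 88,920 × 390 / (5.8 × 0.79768)) ≈ 3,871.85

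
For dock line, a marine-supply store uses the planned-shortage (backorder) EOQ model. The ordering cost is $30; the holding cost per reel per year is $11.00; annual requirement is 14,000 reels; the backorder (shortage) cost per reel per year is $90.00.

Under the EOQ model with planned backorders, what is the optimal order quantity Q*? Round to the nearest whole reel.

293 reels

Basic EOQ = √(2·14,000·30/11) = 276.340
Backorder adjustment √((H+b)/b) = √((11+90)/90) = 1.0593
Q* = 276.340 × 1.0593 ≈ 292.74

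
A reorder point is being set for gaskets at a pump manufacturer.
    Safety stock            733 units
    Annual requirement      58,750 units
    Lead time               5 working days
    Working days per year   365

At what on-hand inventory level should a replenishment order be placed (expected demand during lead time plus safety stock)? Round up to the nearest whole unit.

Daily demand d = 58,750 / 365 = 160.959 units/day
Demand during lead time = 160.959 × 5 = 804.79
Reorder point = 804.79 + 733 = 1,537.79 → round up

1,538 units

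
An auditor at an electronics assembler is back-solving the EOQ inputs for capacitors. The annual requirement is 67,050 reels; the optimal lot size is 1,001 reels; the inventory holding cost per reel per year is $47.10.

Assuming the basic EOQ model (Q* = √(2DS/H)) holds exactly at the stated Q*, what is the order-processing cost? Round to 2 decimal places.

$351.93

From Q* = √(2DS/H) ⇒ Q*² = 2DS/H.
S = Q²H / (2D) = 1,001² × 47.1 / (2 × 67,050) = 351.9332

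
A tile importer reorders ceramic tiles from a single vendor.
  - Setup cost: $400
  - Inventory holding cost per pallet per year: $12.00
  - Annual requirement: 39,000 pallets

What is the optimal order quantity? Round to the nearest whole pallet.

1,612 pallets

Q* = √(2·D·S / H) = √(2·39,000·400 / 12) = √2,600,000.0 ≈ 1,612.45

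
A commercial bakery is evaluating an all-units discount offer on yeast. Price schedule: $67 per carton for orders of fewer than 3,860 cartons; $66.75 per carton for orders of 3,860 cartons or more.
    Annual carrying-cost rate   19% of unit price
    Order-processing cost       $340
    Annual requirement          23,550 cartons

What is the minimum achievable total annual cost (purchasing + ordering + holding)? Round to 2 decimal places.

$1,592,127.89

H₁ = 19%×$67 = $12.7300;  H₂ = 19%×$66.75 = $12.6825
EOQ₁ = √(2×23,550×340/12.7300) = 1,121.59  (< 3,860, feasible at tier 1)
EOQ₂ = √(2×23,550×340/12.6825) = 1,123.69  (< 3,860 → use Q = 3,860 at tier-2 price)
TC(tier 1 (EOQ₁), Q≈1,121.6) = $1,592,127.89
TC(tier 2, Q≈3,860.0) = $1,598,514.08
Minimum at tier 1 (EOQ₁): $1,592,127.89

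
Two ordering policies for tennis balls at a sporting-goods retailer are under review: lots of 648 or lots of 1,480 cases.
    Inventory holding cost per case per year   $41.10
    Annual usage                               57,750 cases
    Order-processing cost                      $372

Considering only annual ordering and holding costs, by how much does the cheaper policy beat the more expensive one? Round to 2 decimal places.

$1,539.64

For each Q, cost = (D/Q)·S + (Q/2)·H.
TC(648) = (57,750/648)×372 + (648/2)×41.1 = $46,469.18
TC(1,480) = (57,750/1,480)×372 + (1,480/2)×41.1 = $44,929.54
Lots of 1,480 are cheaper by $1,539.64.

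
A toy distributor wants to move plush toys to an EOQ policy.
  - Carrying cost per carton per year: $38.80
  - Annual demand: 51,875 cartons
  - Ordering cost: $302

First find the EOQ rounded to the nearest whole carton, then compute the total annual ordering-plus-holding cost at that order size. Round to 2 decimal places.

2DS/H = 2·51,875·302/38.8 = 807,538.66
EOQ = √807,538.66 ≈ 898.63 → Q = 899 cartons
Annual ordering cost = (D/Q)·S = (51,875/899) × 302 = $17,426.31
Annual holding cost  = (Q/2)·H = (899/2) × 38.8 = $17,440.60
Total = $17,426.31 + $17,440.60 = $34,866.91

$34,866.91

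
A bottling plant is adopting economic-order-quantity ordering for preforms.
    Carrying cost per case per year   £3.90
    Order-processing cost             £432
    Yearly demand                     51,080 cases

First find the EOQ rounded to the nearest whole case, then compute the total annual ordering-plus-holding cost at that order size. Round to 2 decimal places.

£13,119.42

EOQ = √(2DS/H) = √(2 × 51,080 × 432 / 3.9)
    = √(11,316,184.62) ≈ 3,363.95 → Q = 3,364 cases
Orders/yr = 51,080/3,364 = 15.184; ordering cost = 15.184 × £432 = £6,559.62
Average inventory = 3,364/2 = 1682; holding cost = 1682 × £3.9 = £6,559.80
Total = £6,559.62 + £6,559.80 = £13,119.42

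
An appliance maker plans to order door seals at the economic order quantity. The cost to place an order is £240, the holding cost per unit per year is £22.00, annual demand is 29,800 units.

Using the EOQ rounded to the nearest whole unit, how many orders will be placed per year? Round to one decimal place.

37.0 orders per year

Q* = √(2·D·S / H) = √(2·29,800·240 / 22) = √650,181.8 ≈ 806.34 → Q = 806
Orders per year = D/Q = 29,800 / 806 = 36.973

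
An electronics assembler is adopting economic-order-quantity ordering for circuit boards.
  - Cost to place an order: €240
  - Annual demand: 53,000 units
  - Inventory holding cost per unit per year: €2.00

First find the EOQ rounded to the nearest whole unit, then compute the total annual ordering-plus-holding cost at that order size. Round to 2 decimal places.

Q* = √(2·D·S / H) = √(2·53,000·240 / 2) = √12,720,000.0 ≈ 3,566.51 → Q = 3,567 units
Orders/yr = 53,000/3,567 = 14.858; ordering cost = 14.858 × €240 = €3,566.02
Average inventory = 3,567/2 = 1783.5; holding cost = 1783.5 × €2 = €3,567.00
Total = €3,566.02 + €3,567.00 = €7,133.02

€7,133.02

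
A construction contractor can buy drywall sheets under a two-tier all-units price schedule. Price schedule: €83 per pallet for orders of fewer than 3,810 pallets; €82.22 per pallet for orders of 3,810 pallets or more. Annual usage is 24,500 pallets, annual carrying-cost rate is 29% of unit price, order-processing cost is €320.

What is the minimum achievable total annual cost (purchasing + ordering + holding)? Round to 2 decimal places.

€2,052,927.24

H₁ = 29%×€83 = €24.0700;  H₂ = 29%×€82.22 = €23.8438
EOQ₁ = √(2×24,500×320/24.0700) = 807.11  (< 3,810, feasible at tier 1)
EOQ₂ = √(2×24,500×320/23.8438) = 810.93  (< 3,810 → use Q = 3,810 at tier-2 price)
TC(tier 1 (EOQ₁), Q≈807.1) = €2,052,927.24
TC(tier 2, Q≈3,810.0) = €2,061,870.18
Minimum at tier 1 (EOQ₁): €2,052,927.24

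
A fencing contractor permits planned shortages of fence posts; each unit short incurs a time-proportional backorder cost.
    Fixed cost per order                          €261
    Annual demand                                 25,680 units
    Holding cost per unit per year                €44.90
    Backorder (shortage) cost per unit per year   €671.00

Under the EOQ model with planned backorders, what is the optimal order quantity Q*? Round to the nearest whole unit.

564 units

Q* = √(2DS/H) · √((H + b)/b)
   = √(2 × 25,680 × 261 / 44.9) · √((44.9 + 671) / 671)
   = 546.399 × 1.0329 ≈ 564.38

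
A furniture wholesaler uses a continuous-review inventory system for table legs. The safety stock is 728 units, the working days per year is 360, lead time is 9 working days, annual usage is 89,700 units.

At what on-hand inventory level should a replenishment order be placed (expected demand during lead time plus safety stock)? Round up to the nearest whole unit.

Daily demand d = 89,700 / 360 = 249.167 units/day
Demand during lead time = 249.167 × 9 = 2,242.50
Reorder point = 2,242.50 + 728 = 2,970.50 → round up

2,971 units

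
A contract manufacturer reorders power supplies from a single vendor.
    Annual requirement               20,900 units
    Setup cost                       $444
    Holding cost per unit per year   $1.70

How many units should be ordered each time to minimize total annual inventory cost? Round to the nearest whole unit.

3,304 units

Optimal lot size Q* = (2 × 20,900 × $444 / $1.7)^½ ≈ 3,304.12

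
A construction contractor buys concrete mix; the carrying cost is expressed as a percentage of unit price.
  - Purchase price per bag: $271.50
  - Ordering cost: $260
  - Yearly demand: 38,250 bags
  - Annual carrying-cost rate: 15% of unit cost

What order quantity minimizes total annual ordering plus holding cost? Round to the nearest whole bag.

H = i·C = 0.15 × $271.5 = $40.7250 per bag-year
EOQ = √(2DS/H) = √(2 × 38,250 × 260 / 40.725)
    = √(488,397.79) ≈ 698.85

699 bags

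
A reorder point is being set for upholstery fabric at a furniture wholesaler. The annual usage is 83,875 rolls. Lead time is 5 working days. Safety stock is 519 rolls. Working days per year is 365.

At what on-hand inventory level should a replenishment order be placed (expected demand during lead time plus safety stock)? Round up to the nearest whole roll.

1,668 rolls

Daily demand d = 83,875 / 365 = 229.795 rolls/day
Demand during lead time = 229.795 × 5 = 1,148.97
Reorder point = 1,148.97 + 519 = 1,667.97 → round up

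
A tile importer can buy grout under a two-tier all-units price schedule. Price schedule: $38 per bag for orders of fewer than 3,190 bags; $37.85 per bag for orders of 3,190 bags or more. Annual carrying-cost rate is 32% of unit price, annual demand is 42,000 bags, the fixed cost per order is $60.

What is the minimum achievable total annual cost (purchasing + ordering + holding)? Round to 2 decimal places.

H₁ = 32%×$38 = $12.1600;  H₂ = 32%×$37.85 = $12.1120
EOQ₁ = √(2×42,000×60/12.1600) = 643.80  (< 3,190, feasible at tier 1)
EOQ₂ = √(2×42,000×60/12.1120) = 645.07  (< 3,190 → use Q = 3,190 at tier-2 price)
TC(tier 1 (EOQ₁), Q≈643.8) = $1,603,828.56
TC(tier 2, Q≈3,190.0) = $1,609,808.61
Minimum at tier 1 (EOQ₁): $1,603,828.56

$1,603,828.56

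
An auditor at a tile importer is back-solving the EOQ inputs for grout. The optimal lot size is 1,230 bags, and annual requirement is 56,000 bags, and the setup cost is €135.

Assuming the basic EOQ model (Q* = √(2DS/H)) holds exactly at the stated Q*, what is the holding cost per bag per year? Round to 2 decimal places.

EOQ relation: Q² = 2DS/H, so rearrange for the unknown.
H = 2DS / Q² = 2 × 56,000 × 135 / 1,230² = 9.9941

€9.99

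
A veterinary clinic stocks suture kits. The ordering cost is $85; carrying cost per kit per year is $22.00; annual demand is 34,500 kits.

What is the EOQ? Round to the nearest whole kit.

516 kits

Optimal lot size Q* = (2 × 34,500 × $85 / $22)^½ ≈ 516.32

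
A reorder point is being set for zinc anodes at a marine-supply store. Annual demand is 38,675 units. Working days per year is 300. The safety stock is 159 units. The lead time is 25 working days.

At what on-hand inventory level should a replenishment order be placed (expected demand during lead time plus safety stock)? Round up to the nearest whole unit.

3,382 units

Daily demand d = 38,675 / 300 = 128.917 units/day
Demand during lead time = 128.917 × 25 = 3,222.92
Reorder point = 3,222.92 + 159 = 3,381.92 → round up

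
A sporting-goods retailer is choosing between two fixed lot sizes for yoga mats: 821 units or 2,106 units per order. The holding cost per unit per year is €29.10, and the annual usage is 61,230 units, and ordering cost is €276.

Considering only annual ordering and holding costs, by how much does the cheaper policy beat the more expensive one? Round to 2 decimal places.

€6,137.17

For each Q, cost = (D/Q)·S + (Q/2)·H.
TC(821) = (61,230/821)×276 + (821/2)×29.1 = €32,529.57
TC(2,106) = (61,230/2,106)×276 + (2,106/2)×29.1 = €38,666.74
Cheaper: Q = 821.  Difference = €6,137.17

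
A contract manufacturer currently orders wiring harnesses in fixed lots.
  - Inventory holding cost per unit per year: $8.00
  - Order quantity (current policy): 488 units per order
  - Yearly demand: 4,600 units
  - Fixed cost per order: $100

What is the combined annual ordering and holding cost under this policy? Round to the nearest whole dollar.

$2,895

Ordering: D/Q × S = 4,600/488 × $100 = $942.62
Holding:  Q/2 × H = 488/2 × $8 = $1,952.00
Total = $942.62 + $1,952.00 = $2,894.62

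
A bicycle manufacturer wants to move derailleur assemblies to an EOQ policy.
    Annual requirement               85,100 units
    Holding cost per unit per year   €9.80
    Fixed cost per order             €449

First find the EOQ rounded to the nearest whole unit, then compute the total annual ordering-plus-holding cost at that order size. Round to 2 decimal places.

€27,366.29

EOQ = √(2DS/H) = √(2 × 85,100 × 449 / 9.8)
    = √(7,797,938.78) ≈ 2,792.48 → Q = 2,792 units
Ordering: D/Q × S = 85,100/2,792 × €449 = €13,685.49
Holding:  Q/2 × H = 2,792/2 × €9.8 = €13,680.80
Total = €13,685.49 + €13,680.80 = €27,366.29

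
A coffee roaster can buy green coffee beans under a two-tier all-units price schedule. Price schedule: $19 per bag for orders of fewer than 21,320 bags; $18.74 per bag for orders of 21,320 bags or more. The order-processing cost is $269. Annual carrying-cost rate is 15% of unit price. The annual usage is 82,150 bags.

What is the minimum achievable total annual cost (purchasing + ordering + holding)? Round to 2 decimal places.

H₁ = 15%×$19 = $2.8500;  H₂ = 15%×$18.74 = $2.8110
EOQ₁ = √(2×82,150×269/2.8500) = 3,937.97  (< 21,320, feasible at tier 1)
EOQ₂ = √(2×82,150×269/2.8110) = 3,965.19  (< 21,320 → use Q = 21,320 at tier-2 price)
TC(tier 1 (EOQ₁), Q≈3,938.0) = $1,572,073.22
TC(tier 2, Q≈21,320.0) = $1,570,492.77
Minimum at tier 2: $1,570,492.77

$1,570,492.77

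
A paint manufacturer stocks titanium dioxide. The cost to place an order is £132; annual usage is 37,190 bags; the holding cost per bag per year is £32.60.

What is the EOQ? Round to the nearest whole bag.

549 bags

EOQ = √(2DS/H) = √(2 × 37,190 × 132 / 32.6)
    = √(301,170.55) ≈ 548.79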